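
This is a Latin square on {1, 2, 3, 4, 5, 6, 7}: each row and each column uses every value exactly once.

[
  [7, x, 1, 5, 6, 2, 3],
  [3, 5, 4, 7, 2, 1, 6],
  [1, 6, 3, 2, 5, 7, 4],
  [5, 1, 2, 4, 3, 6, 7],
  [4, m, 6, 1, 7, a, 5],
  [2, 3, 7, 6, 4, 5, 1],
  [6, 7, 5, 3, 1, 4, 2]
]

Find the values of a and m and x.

For row 1, column 2: row 1 already has {1, 2, 3, 5, 6, 7}; that leaves 4.
Cell (5,6): column 6 already has {1, 2, 4, 5, 6, 7} → 3.
For row 5, column 2: row 5 already has {1, 3, 4, 5, 6, 7}; that leaves 2.

a = 3, m = 2, x = 4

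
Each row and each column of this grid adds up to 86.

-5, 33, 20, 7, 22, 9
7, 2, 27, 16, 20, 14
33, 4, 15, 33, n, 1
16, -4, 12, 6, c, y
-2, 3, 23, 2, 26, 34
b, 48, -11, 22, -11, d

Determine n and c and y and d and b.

Row 3: 33 + 4 + 15 + 33 + 1 = 86, so its missing entry is 86 − 86 = 0.
Column 5: 22 + 20 + 0 + 26 − 11 = 57, so its missing entry is 86 − 57 = 29.
Column 1: -5 + 7 + 33 + 16 − 2 = 49, so its missing entry is 86 − 49 = 37.
Row 6: 37 + 48 − 11 + 22 − 11 = 85, so its missing entry is 86 − 85 = 1.
Row 4: 16 − 4 + 12 + 6 + 29 = 59, so its missing entry is 86 − 59 = 27.

n = 0, c = 29, y = 27, d = 1, b = 37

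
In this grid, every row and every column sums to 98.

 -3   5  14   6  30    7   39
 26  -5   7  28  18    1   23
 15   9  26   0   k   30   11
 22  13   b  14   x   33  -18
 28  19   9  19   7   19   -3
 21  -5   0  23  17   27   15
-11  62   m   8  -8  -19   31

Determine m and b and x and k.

m = 35, b = 7, x = 27, k = 7

Row 7: -11 + 62 + 8 − 8 − 19 + 31 = 63, so its missing entry is 98 − 63 = 35.
Column 3: 14 + 7 + 26 + 9 + 0 + 35 = 91, so its missing entry is 98 − 91 = 7.
Row 4: 22 + 13 + 7 + 14 + 33 − 18 = 71, so its missing entry is 98 − 71 = 27.
Row 3: 15 + 9 + 26 + 0 + 30 + 11 = 91, so its missing entry is 98 − 91 = 7.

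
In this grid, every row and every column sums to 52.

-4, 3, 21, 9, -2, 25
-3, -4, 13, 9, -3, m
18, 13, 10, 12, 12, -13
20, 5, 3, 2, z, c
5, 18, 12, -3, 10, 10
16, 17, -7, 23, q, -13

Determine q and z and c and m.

Row 6 has 16 + 17 − 7 + 23 − 13 = 36; the blank must be 52 − 36 = 16.
Column 5 has -2 − 3 + 12 + 10 + 16 = 33; the blank must be 52 − 33 = 19.
Row 4 has 20 + 5 + 3 + 2 + 19 = 49; the blank must be 52 − 49 = 3.
Row 2 has -3 − 4 + 13 + 9 − 3 = 12; the blank must be 52 − 12 = 40.

q = 16, z = 19, c = 3, m = 40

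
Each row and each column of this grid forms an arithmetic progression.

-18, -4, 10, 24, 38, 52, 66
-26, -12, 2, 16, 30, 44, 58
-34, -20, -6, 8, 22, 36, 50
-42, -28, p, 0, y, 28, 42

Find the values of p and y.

p = -14, y = 14

Along each row the entries change by 14 per step; down each column they change by -8.
Row 4: from -42 at column 1, stepping by 14 to column 3 gives -14.
Row 4: from -42 at column 1, stepping by 14 to column 5 gives 14.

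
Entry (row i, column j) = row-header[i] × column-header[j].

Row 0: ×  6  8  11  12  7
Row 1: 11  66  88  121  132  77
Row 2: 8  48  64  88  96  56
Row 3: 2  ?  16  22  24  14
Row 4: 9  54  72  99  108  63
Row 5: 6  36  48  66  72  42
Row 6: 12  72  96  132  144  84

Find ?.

12

2 × 6 = 12.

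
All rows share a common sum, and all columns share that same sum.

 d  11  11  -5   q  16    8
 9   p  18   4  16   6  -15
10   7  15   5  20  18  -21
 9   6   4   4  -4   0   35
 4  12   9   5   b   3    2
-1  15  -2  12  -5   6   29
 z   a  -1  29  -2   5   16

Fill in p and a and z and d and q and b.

Rows 3 and 4 both sum to 54, so that's the common total.
Row 5 has 4 + 12 + 9 + 5 + 3 + 2 = 35; the blank must be 54 − 35 = 19.
Column 5 has 16 + 20 − 4 + 19 − 5 − 2 = 44; the blank must be 54 − 44 = 10.
Row 1 has 11 + 11 − 5 + 10 + 16 + 8 = 51; the blank must be 54 − 51 = 3.
Row 2 has 9 + 18 + 4 + 16 + 6 − 15 = 38; the blank must be 54 − 38 = 16.
Column 2 has 11 + 16 + 7 + 6 + 12 + 15 = 67; the blank must be 54 − 67 = -13.
Row 7 has -13 − 1 + 29 − 2 + 5 + 16 = 34; the blank must be 54 − 34 = 20.

p = 16, a = -13, z = 20, d = 3, q = 10, b = 19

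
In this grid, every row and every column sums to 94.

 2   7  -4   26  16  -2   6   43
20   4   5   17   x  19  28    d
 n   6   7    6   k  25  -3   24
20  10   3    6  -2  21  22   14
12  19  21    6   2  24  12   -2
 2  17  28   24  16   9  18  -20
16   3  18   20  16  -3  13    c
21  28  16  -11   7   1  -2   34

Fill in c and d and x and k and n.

c = 11, d = -10, x = 11, k = 28, n = 1

Column 1: 2 + 20 + 20 + 12 + 2 + 16 + 21 = 93, so its missing entry is 94 − 93 = 1.
Row 3: 1 + 6 + 7 + 6 + 25 − 3 + 24 = 66, so its missing entry is 94 − 66 = 28.
Column 5: 16 + 28 − 2 + 2 + 16 + 16 + 7 = 83, so its missing entry is 94 − 83 = 11.
Row 7: 16 + 3 + 18 + 20 + 16 − 3 + 13 = 83, so its missing entry is 94 − 83 = 11.
Row 2: 20 + 4 + 5 + 17 + 11 + 19 + 28 = 104, so its missing entry is 94 − 104 = -10.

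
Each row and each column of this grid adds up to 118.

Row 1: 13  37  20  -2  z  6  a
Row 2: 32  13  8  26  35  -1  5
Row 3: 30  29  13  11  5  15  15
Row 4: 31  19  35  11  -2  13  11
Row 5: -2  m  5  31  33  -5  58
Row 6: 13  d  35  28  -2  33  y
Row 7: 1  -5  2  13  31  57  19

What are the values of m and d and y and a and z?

m = -2, d = 27, y = -16, a = 26, z = 18

Column 5: 35 + 5 − 2 + 33 − 2 + 31 = 100, so its missing entry is 118 − 100 = 18.
Row 1: 13 + 37 + 20 − 2 + 18 + 6 = 92, so its missing entry is 118 − 92 = 26.
Column 7: 26 + 5 + 15 + 11 + 58 + 19 = 134, so its missing entry is 118 − 134 = -16.
Row 6: 13 + 35 + 28 − 2 + 33 − 16 = 91, so its missing entry is 118 − 91 = 27.
Row 5: -2 + 5 + 31 + 33 − 5 + 58 = 120, so its missing entry is 118 − 120 = -2.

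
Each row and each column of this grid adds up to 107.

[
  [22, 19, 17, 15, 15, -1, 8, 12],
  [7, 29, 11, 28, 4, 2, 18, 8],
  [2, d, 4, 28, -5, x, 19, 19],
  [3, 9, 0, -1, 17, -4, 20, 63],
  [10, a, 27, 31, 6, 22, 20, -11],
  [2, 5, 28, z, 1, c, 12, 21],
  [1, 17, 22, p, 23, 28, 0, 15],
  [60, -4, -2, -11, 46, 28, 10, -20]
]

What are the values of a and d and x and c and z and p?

a = 2, d = 30, x = 10, c = 22, z = 16, p = 1

Row 7: 1 + 17 + 22 + 23 + 28 + 0 + 15 = 106, so its missing entry is 107 − 106 = 1.
Column 4: 15 + 28 + 28 − 1 + 31 + 1 − 11 = 91, so its missing entry is 107 − 91 = 16.
Row 6: 2 + 5 + 28 + 16 + 1 + 12 + 21 = 85, so its missing entry is 107 − 85 = 22.
Column 6: -1 + 2 − 4 + 22 + 22 + 28 + 28 = 97, so its missing entry is 107 − 97 = 10.
Row 3: 2 + 4 + 28 − 5 + 10 + 19 + 19 = 77, so its missing entry is 107 − 77 = 30.
Row 5: 10 + 27 + 31 + 6 + 22 + 20 − 11 = 105, so its missing entry is 107 − 105 = 2.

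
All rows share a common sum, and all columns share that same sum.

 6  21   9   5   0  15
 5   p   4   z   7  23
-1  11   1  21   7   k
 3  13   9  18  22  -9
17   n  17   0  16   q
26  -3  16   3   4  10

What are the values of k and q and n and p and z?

k = 17, q = 0, n = 6, p = 8, z = 9

Rows 1 and 4 both sum to 56, so that's the common total.
The known cells in row 3 total 39, leaving 56 − 39 = 17 for the blank.
The known cells in column 6 total 56, leaving 56 − 56 = 0 for the blank.
The known cells in row 5 total 50, leaving 56 − 50 = 6 for the blank.
The known cells in column 2 total 48, leaving 56 − 48 = 8 for the blank.
The known cells in row 2 total 47, leaving 56 − 47 = 9 for the blank.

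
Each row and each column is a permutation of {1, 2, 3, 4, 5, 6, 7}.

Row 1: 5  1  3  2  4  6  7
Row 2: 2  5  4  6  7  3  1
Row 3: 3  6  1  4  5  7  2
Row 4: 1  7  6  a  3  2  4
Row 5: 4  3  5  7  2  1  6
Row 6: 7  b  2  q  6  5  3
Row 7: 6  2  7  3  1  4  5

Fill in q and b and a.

At (row 4, col 4): row 4 already has {1, 2, 3, 4, 6, 7}, so the value is 5.
Cell (6,4): column 4 already has {2, 3, 4, 5, 6, 7} → 1.
At (row 6, col 2): row 6 already has {1, 2, 3, 5, 6, 7}, so the value is 4.

q = 1, b = 4, a = 5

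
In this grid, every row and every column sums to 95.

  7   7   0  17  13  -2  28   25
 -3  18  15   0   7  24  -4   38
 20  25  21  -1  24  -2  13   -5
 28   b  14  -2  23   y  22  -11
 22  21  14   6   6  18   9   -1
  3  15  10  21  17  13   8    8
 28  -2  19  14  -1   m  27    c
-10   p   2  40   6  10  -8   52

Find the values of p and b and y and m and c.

Row 8 has -10 + 2 + 40 + 6 + 10 − 8 + 52 = 92; the blank must be 95 − 92 = 3.
Column 2 has 7 + 18 + 25 + 21 + 15 − 2 + 3 = 87; the blank must be 95 − 87 = 8.
Column 8 has 25 + 38 − 5 − 11 − 1 + 8 + 52 = 106; the blank must be 95 − 106 = -11.
Row 7 has 28 − 2 + 19 + 14 − 1 + 27 − 11 = 74; the blank must be 95 − 74 = 21.
Row 4 has 28 + 8 + 14 − 2 + 23 + 22 − 11 = 82; the blank must be 95 − 82 = 13.

p = 3, b = 8, y = 13, m = 21, c = -11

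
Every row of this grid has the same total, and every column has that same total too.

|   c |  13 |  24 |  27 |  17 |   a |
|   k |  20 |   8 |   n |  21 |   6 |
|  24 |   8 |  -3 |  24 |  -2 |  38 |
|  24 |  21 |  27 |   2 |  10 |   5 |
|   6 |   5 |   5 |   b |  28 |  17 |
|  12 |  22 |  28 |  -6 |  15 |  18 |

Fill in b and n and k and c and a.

b = 28, n = 14, k = 20, c = 3, a = 5

Rows 3 and 4 both sum to 89, so that's the common total.
Row 5 has 6 + 5 + 5 + 28 + 17 = 61; the blank must be 89 − 61 = 28.
Column 6 has 6 + 38 + 5 + 17 + 18 = 84; the blank must be 89 − 84 = 5.
Row 1 has 13 + 24 + 27 + 17 + 5 = 86; the blank must be 89 − 86 = 3.
Column 1 has 3 + 24 + 24 + 6 + 12 = 69; the blank must be 89 − 69 = 20.
Row 2 has 20 + 20 + 8 + 21 + 6 = 75; the blank must be 89 − 75 = 14.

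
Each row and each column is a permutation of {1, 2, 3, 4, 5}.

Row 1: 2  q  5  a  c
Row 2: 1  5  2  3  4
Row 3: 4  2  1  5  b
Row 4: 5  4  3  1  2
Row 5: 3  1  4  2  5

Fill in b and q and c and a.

b = 3, q = 3, c = 1, a = 4

At (row 1, col 2): column 2 already has {1, 2, 4, 5}, so the value is 3.
For row 3, column 5: row 3 already has {1, 2, 4, 5}; that leaves 3.
At (row 1, col 4): column 4 already has {1, 2, 3, 5}, so the value is 4.
At (row 1, col 5): row 1 already has {2, 3, 4, 5}, so the value is 1.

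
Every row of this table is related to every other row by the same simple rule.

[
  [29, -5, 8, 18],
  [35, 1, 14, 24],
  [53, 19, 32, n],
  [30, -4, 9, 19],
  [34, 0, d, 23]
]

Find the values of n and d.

The difference between any two rows is the same in every column — this is an addition table with the headers hidden.
Row 3 minus row 1 is 19 − (-5) = 24, so its entry in column 4 is 18 + 24 = 42.
Row 5 minus row 1 is 0 − (-5) = 5, so its entry in column 3 is 8 + 5 = 13.

n = 42, d = 13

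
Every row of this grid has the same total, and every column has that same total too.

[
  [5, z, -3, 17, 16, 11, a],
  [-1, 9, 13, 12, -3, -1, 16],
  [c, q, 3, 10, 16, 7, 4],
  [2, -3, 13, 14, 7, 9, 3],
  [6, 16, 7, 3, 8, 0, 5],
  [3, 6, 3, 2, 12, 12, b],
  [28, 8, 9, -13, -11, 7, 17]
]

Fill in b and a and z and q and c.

b = 7, a = -7, z = 6, q = 3, c = 2

Rows 2 and 4 both sum to 45, so that's the common total.
The known cells in column 1 total 43, leaving 45 − 43 = 2 for the blank.
The known cells in row 3 total 42, leaving 45 − 42 = 3 for the blank.
The known cells in column 2 total 39, leaving 45 − 39 = 6 for the blank.
The known cells in row 1 total 52, leaving 45 − 52 = -7 for the blank.
The known cells in row 6 total 38, leaving 45 − 38 = 7 for the blank.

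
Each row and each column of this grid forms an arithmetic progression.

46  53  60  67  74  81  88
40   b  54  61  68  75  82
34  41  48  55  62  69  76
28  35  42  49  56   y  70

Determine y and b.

Along each row the entries change by 7 per step; down each column they change by -6.
Row 4: from 28 at column 1, stepping by 7 to column 6 gives 63.
Row 2: from 40 at column 1, stepping by 7 to column 2 gives 47.

y = 63, b = 47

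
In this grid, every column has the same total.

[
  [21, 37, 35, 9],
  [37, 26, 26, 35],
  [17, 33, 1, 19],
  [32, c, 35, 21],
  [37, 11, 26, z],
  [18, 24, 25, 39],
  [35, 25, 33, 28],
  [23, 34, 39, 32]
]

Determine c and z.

c = 30, z = 37

Columns 1 and 3 both add up to 220, so every column sums to 220.
Column 2: 37 + 26 + 33 + 11 + 24 + 25 + 34 = 190, so the missing entry is 220 − 190 = 30.
Column 4: 9 + 35 + 19 + 21 + 39 + 28 + 32 = 183, so the missing entry is 220 − 183 = 37.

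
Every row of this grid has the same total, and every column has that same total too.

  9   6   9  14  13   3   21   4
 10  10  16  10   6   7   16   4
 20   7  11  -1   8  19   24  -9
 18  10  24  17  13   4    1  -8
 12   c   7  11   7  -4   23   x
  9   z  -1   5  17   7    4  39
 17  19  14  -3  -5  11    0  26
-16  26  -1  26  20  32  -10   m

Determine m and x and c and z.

m = 2, x = 21, c = 2, z = -1

Rows 1 and 2 both sum to 79, so that's the common total.
Row 6 has 9 − 1 + 5 + 17 + 7 + 4 + 39 = 80; the blank must be 79 − 80 = -1.
Column 2 has 6 + 10 + 7 + 10 − 1 + 19 + 26 = 77; the blank must be 79 − 77 = 2.
Row 5 has 12 + 2 + 7 + 11 + 7 − 4 + 23 = 58; the blank must be 79 − 58 = 21.
Row 8 has -16 + 26 − 1 + 26 + 20 + 32 − 10 = 77; the blank must be 79 − 77 = 2.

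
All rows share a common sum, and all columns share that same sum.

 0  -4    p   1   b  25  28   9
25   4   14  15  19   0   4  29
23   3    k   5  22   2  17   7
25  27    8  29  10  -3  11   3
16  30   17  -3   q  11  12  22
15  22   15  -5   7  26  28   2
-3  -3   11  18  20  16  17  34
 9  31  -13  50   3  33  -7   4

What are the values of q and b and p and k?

q = 5, b = 24, p = 27, k = 31

Rows 2 and 4 both sum to 110, so that's the common total.
Row 5 has 16 + 30 + 17 − 3 + 11 + 12 + 22 = 105; the blank must be 110 − 105 = 5.
Column 5 has 19 + 22 + 10 + 5 + 7 + 20 + 3 = 86; the blank must be 110 − 86 = 24.
Row 1 has 0 − 4 + 1 + 24 + 25 + 28 + 9 = 83; the blank must be 110 − 83 = 27.
Row 3 has 23 + 3 + 5 + 22 + 2 + 17 + 7 = 79; the blank must be 110 − 79 = 31.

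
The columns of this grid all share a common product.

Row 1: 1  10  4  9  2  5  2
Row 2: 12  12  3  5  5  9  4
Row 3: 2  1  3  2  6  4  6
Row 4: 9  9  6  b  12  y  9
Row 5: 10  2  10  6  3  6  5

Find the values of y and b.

Columns 2 and 3 each multiply to 2160, so every column has product 2160.
Column 6: 5×9×4×6 = 1080, so the missing entry is 2160 ÷ 1080 = 2.
Column 4: 9×5×2×6 = 540, so the missing entry is 2160 ÷ 540 = 4.

y = 2, b = 4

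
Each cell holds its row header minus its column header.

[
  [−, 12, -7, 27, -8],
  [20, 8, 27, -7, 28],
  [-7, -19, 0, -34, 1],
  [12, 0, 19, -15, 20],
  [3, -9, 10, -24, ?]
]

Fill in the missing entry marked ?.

3 − (-8) = 11.

11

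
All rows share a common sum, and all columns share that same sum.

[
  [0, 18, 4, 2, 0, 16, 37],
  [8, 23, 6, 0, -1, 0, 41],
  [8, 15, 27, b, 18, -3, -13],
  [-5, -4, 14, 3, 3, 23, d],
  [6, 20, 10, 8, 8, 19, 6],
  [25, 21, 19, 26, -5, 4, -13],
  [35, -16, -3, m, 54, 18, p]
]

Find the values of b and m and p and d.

b = 25, m = 13, p = -24, d = 43

Rows 1 and 2 both sum to 77, so that's the common total.
Row 3: 8 + 15 + 27 + 18 − 3 − 13 = 52, so its missing entry is 77 − 52 = 25.
Column 4: 2 + 0 + 25 + 3 + 8 + 26 = 64, so its missing entry is 77 − 64 = 13.
Row 7: 35 − 16 − 3 + 13 + 54 + 18 = 101, so its missing entry is 77 − 101 = -24.
Row 4: -5 − 4 + 14 + 3 + 3 + 23 = 34, so its missing entry is 77 − 34 = 43.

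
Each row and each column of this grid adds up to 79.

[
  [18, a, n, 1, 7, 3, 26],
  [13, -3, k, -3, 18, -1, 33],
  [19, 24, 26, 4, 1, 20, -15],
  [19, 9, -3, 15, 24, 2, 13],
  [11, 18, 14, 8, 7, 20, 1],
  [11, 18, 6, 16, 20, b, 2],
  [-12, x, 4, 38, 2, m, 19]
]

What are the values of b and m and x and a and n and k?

b = 6, m = 29, x = -1, a = 14, n = 10, k = 22

Row 6: 11 + 18 + 6 + 16 + 20 + 2 = 73, so its missing entry is 79 − 73 = 6.
Row 2: 13 − 3 − 3 + 18 − 1 + 33 = 57, so its missing entry is 79 − 57 = 22.
Column 6: 3 − 1 + 20 + 2 + 20 + 6 = 50, so its missing entry is 79 − 50 = 29.
Row 7: -12 + 4 + 38 + 2 + 29 + 19 = 80, so its missing entry is 79 − 80 = -1.
Column 2: -3 + 24 + 9 + 18 + 18 − 1 = 65, so its missing entry is 79 − 65 = 14.
Row 1: 18 + 14 + 1 + 7 + 3 + 26 = 69, so its missing entry is 79 − 69 = 10.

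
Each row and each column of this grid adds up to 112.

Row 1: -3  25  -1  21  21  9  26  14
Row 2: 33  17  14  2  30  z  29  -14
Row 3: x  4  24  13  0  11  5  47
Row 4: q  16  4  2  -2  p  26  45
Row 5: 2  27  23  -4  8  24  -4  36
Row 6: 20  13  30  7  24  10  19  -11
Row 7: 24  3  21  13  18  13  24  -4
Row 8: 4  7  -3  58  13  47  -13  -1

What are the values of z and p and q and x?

z = 1, p = -3, q = 24, x = 8

The known cells in row 3 total 104, leaving 112 − 104 = 8 for the blank.
The known cells in column 1 total 88, leaving 112 − 88 = 24 for the blank.
The known cells in row 4 total 115, leaving 112 − 115 = -3 for the blank.
The known cells in row 2 total 111, leaving 112 − 111 = 1 for the blank.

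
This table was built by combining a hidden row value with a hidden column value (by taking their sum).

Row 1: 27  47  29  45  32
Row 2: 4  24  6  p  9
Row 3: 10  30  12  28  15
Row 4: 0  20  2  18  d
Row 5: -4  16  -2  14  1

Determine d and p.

The difference between any two rows is the same in every column — this is an addition table with the headers hidden.
Row 4 minus row 1 is 20 − 47 = -27, so its entry in column 5 is 32 + (-27) = 5.
Row 2 minus row 1 is 24 − 47 = -23, so its entry in column 4 is 45 + (-23) = 22.

d = 5, p = 22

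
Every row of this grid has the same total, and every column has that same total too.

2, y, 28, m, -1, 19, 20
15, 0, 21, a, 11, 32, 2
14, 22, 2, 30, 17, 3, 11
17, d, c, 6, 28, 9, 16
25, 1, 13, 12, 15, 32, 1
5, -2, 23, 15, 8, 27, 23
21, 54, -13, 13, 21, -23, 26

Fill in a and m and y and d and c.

a = 18, m = 5, y = 26, d = -2, c = 25

Rows 3 and 5 both sum to 99, so that's the common total.
Column 3: 28 + 21 + 2 + 13 + 23 − 13 = 74, so its missing entry is 99 − 74 = 25.
Row 4: 17 + 25 + 6 + 28 + 9 + 16 = 101, so its missing entry is 99 − 101 = -2.
Column 2: 0 + 22 − 2 + 1 − 2 + 54 = 73, so its missing entry is 99 − 73 = 26.
Row 1: 2 + 26 + 28 − 1 + 19 + 20 = 94, so its missing entry is 99 − 94 = 5.
Row 2: 15 + 0 + 21 + 11 + 32 + 2 = 81, so its missing entry is 99 − 81 = 18.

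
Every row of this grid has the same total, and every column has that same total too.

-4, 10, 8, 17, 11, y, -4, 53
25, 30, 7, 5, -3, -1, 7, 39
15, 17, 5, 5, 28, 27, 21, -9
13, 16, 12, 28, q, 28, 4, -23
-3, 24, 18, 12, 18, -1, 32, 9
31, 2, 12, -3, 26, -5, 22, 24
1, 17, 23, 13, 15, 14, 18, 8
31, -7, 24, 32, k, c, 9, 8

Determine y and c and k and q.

y = 18, c = 29, k = -17, q = 31

Rows 2 and 3 both sum to 109, so that's the common total.
Row 4: 13 + 16 + 12 + 28 + 28 + 4 − 23 = 78, so its missing entry is 109 − 78 = 31.
Column 5: 11 − 3 + 28 + 31 + 18 + 26 + 15 = 126, so its missing entry is 109 − 126 = -17.
Row 8: 31 − 7 + 24 + 32 − 17 + 9 + 8 = 80, so its missing entry is 109 − 80 = 29.
Row 1: -4 + 10 + 8 + 17 + 11 − 4 + 53 = 91, so its missing entry is 109 − 91 = 18.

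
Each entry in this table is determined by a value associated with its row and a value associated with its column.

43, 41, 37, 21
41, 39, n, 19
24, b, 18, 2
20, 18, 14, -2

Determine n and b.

n = 35, b = 22

The difference between any two rows is the same in every column — this is an addition table with the headers hidden.
Row 2 minus row 1 is 41 − 43 = -2, so its entry in column 3 is 37 + (-2) = 35.
Row 3 minus row 1 is 24 − 43 = -19, so its entry in column 2 is 41 + (-19) = 22.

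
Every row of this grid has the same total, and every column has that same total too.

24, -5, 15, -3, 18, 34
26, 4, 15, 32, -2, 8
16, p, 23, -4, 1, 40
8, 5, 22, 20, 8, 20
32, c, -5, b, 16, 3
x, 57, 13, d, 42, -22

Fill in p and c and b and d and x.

p = 7, c = 15, b = 22, d = 16, x = -23

Rows 1 and 2 both sum to 83, so that's the common total.
Row 3: 16 + 23 − 4 + 1 + 40 = 76, so its missing entry is 83 − 76 = 7.
Column 1: 24 + 26 + 16 + 8 + 32 = 106, so its missing entry is 83 − 106 = -23.
Row 6: -23 + 57 + 13 + 42 − 22 = 67, so its missing entry is 83 − 67 = 16.
Column 4: -3 + 32 − 4 + 20 + 16 = 61, so its missing entry is 83 − 61 = 22.
Row 5: 32 − 5 + 22 + 16 + 3 = 68, so its missing entry is 83 − 68 = 15.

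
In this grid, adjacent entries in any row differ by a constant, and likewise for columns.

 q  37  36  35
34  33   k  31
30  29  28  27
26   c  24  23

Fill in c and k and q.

Along each row the entries change by -1 per step; down each column they change by -4.
Row 4: from 26 at column 1, stepping by -1 to column 2 gives 25.
Row 2: from 34 at column 1, stepping by -1 to column 3 gives 32.
Row 1: from 37 at column 2, stepping by -1 to column 1 gives 38.

c = 25, k = 32, q = 38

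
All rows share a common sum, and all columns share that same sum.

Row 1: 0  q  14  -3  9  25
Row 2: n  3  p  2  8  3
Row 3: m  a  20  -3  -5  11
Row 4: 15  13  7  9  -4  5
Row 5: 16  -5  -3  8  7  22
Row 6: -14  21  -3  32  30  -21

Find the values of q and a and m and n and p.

Rows 4 and 5 both sum to 45, so that's the common total.
The known cells in row 1 total 45, leaving 45 − 45 = 0 for the blank.
The known cells in column 3 total 35, leaving 45 − 35 = 10 for the blank.
The known cells in column 2 total 32, leaving 45 − 32 = 13 for the blank.
The known cells in row 3 total 36, leaving 45 − 36 = 9 for the blank.
The known cells in row 2 total 26, leaving 45 − 26 = 19 for the blank.

q = 0, a = 13, m = 9, n = 19, p = 10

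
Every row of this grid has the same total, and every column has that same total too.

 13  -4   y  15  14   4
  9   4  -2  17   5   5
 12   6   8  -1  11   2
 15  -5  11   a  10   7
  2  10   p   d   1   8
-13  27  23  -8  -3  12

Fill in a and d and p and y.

Rows 2 and 3 both sum to 38, so that's the common total.
Row 1: 13 − 4 + 15 + 14 + 4 = 42, so its missing entry is 38 − 42 = -4.
Row 4: 15 − 5 + 11 + 10 + 7 = 38, so its missing entry is 38 − 38 = 0.
Column 3: -4 − 2 + 8 + 11 + 23 = 36, so its missing entry is 38 − 36 = 2.
Row 5: 2 + 10 + 2 + 1 + 8 = 23, so its missing entry is 38 − 23 = 15.

a = 0, d = 15, p = 2, y = -4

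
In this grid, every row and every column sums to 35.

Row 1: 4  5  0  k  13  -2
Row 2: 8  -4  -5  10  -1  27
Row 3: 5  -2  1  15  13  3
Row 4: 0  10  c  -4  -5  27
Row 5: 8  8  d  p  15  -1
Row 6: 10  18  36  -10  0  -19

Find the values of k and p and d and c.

Row 4: 0 + 10 − 4 − 5 + 27 = 28, so its missing entry is 35 − 28 = 7.
Row 1: 4 + 5 + 0 + 13 − 2 = 20, so its missing entry is 35 − 20 = 15.
Column 3: 0 − 5 + 1 + 7 + 36 = 39, so its missing entry is 35 − 39 = -4.
Row 5: 8 + 8 − 4 + 15 − 1 = 26, so its missing entry is 35 − 26 = 9.

k = 15, p = 9, d = -4, c = 7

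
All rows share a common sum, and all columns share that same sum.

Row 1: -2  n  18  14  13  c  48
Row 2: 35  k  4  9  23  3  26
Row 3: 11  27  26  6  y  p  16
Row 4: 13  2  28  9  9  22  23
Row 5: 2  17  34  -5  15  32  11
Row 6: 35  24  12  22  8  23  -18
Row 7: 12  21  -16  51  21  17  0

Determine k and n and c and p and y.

k = 6, n = 9, c = 6, p = 3, y = 17

Rows 4 and 5 both sum to 106, so that's the common total.
Column 5: 13 + 23 + 9 + 15 + 8 + 21 = 89, so its missing entry is 106 − 89 = 17.
Row 2: 35 + 4 + 9 + 23 + 3 + 26 = 100, so its missing entry is 106 − 100 = 6.
Column 2: 6 + 27 + 2 + 17 + 24 + 21 = 97, so its missing entry is 106 − 97 = 9.
Row 1: -2 + 9 + 18 + 14 + 13 + 48 = 100, so its missing entry is 106 − 100 = 6.
Row 3: 11 + 27 + 26 + 6 + 17 + 16 = 103, so its missing entry is 106 − 103 = 3.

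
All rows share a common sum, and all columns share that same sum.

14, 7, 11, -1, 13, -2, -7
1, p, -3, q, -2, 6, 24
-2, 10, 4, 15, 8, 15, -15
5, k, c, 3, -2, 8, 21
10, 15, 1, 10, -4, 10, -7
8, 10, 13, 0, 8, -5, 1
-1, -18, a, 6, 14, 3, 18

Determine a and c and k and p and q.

Rows 1 and 3 both sum to 35, so that's the common total.
Row 7 has -1 − 18 + 6 + 14 + 3 + 18 = 22; the blank must be 35 − 22 = 13.
Column 3 has 11 − 3 + 4 + 1 + 13 + 13 = 39; the blank must be 35 − 39 = -4.
Row 4 has 5 − 4 + 3 − 2 + 8 + 21 = 31; the blank must be 35 − 31 = 4.
Column 2 has 7 + 10 + 4 + 15 + 10 − 18 = 28; the blank must be 35 − 28 = 7.
Row 2 has 1 + 7 − 3 − 2 + 6 + 24 = 33; the blank must be 35 − 33 = 2.

a = 13, c = -4, k = 4, p = 7, q = 2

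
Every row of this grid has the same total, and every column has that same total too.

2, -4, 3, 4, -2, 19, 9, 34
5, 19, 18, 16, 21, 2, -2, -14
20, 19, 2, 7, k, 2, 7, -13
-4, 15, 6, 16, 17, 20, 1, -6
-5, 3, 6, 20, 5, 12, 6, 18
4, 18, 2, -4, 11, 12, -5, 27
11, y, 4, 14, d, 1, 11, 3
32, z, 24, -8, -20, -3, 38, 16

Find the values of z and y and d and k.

z = -14, y = 9, d = 12, k = 21

Rows 1 and 2 both sum to 65, so that's the common total.
Row 3: 20 + 19 + 2 + 7 + 2 + 7 − 13 = 44, so its missing entry is 65 − 44 = 21.
Row 8: 32 + 24 − 8 − 20 − 3 + 38 + 16 = 79, so its missing entry is 65 − 79 = -14.
Column 2: -4 + 19 + 19 + 15 + 3 + 18 − 14 = 56, so its missing entry is 65 − 56 = 9.
Row 7: 11 + 9 + 4 + 14 + 1 + 11 + 3 = 53, so its missing entry is 65 − 53 = 12.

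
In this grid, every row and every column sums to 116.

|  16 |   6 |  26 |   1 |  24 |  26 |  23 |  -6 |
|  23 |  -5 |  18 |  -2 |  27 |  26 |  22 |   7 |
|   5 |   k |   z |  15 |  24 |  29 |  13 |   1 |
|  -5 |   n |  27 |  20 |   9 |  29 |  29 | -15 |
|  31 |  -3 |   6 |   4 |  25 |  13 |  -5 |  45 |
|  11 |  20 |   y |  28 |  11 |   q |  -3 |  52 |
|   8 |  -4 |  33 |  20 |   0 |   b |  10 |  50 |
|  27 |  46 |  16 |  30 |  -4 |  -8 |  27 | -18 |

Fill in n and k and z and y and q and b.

n = 22, k = 34, z = -5, y = -5, q = 2, b = -1

The known cells in row 7 total 117, leaving 116 − 117 = -1 for the blank.
The known cells in column 6 total 114, leaving 116 − 114 = 2 for the blank.
The known cells in row 4 total 94, leaving 116 − 94 = 22 for the blank.
The known cells in column 2 total 82, leaving 116 − 82 = 34 for the blank.
The known cells in row 3 total 121, leaving 116 − 121 = -5 for the blank.
The known cells in row 6 total 121, leaving 116 − 121 = -5 for the blank.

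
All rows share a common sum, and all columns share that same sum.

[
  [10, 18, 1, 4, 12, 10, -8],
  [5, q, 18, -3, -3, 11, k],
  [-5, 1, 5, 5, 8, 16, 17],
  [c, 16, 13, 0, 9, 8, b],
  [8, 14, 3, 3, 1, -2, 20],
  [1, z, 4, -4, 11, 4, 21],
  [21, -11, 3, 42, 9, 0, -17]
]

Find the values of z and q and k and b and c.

z = 10, q = -1, k = 20, b = -6, c = 7

Rows 1 and 3 both sum to 47, so that's the common total.
Row 6 has 1 + 4 − 4 + 11 + 4 + 21 = 37; the blank must be 47 − 37 = 10.
Column 2 has 18 + 1 + 16 + 14 + 10 − 11 = 48; the blank must be 47 − 48 = -1.
Column 1 has 10 + 5 − 5 + 8 + 1 + 21 = 40; the blank must be 47 − 40 = 7.
Row 4 has 7 + 16 + 13 + 0 + 9 + 8 = 53; the blank must be 47 − 53 = -6.
Row 2 has 5 − 1 + 18 − 3 − 3 + 11 = 27; the blank must be 47 − 27 = 20.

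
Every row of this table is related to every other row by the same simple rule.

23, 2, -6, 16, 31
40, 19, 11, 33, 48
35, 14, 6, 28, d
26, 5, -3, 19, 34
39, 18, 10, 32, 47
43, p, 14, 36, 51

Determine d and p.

d = 43, p = 22

The difference between any two rows is the same in every column — this is an addition table with the headers hidden.
Row 3 minus row 1 is 35 − 23 = 12, so its entry in column 5 is 31 + 12 = 43.
Row 6 minus row 1 is 43 − 23 = 20, so its entry in column 2 is 2 + 20 = 22.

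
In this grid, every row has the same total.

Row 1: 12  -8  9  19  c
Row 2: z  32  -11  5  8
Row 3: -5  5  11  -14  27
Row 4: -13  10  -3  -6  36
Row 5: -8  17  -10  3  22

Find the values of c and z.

Rows 3 and 5 both add up to 24, so every row sums to 24.
Row 1: 12 − 8 + 9 + 19 = 32, so the missing entry is 24 − 32 = -8.
Row 2: 32 − 11 + 5 + 8 = 34, so the missing entry is 24 − 34 = -10.

c = -8, z = -10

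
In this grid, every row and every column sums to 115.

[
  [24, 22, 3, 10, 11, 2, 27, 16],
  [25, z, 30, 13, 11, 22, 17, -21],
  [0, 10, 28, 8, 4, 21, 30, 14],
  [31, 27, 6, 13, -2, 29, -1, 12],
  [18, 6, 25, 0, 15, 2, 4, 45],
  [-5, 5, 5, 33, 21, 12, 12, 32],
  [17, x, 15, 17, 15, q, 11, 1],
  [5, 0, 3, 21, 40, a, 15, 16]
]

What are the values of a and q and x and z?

The known cells in row 2 total 97, leaving 115 − 97 = 18 for the blank.
The known cells in column 2 total 88, leaving 115 − 88 = 27 for the blank.
The known cells in row 8 total 100, leaving 115 − 100 = 15 for the blank.
The known cells in row 7 total 103, leaving 115 − 103 = 12 for the blank.

a = 15, q = 12, x = 27, z = 18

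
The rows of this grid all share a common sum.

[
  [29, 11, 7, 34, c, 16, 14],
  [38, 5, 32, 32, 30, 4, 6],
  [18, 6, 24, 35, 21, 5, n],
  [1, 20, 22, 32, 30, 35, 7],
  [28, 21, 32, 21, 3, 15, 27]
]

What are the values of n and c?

The complete rows each total 147.
Row 3 is missing 147 − 109 = 38 (since 18 + 6 + 24 + 35 + 21 + 5 = 109).
Row 1 is missing 147 − 111 = 36 (since 29 + 11 + 7 + 34 + 16 + 14 = 111).

n = 38, c = 36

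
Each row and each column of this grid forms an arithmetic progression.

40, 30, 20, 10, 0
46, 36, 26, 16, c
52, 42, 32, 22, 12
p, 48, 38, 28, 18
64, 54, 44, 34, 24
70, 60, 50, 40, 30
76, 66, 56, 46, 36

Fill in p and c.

p = 58, c = 6

Along each row the entries change by -10 per step; down each column they change by 6.
Row 4: from 48 at column 2, stepping by -10 to column 1 gives 58.
Row 2: from 46 at column 1, stepping by -10 to column 5 gives 6.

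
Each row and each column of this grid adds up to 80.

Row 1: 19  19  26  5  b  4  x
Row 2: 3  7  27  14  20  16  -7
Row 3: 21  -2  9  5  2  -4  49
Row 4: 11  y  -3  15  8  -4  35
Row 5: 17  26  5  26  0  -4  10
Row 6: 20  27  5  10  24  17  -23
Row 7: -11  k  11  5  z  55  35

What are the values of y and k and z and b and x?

y = 18, k = -15, z = 0, b = 26, x = -19

Row 4 has 11 − 3 + 15 + 8 − 4 + 35 = 62; the blank must be 80 − 62 = 18.
Column 2 has 19 + 7 − 2 + 18 + 26 + 27 = 95; the blank must be 80 − 95 = -15.
Row 7 has -11 − 15 + 11 + 5 + 55 + 35 = 80; the blank must be 80 − 80 = 0.
Column 5 has 20 + 2 + 8 + 0 + 24 + 0 = 54; the blank must be 80 − 54 = 26.
Row 1 has 19 + 19 + 26 + 5 + 26 + 4 = 99; the blank must be 80 − 99 = -19.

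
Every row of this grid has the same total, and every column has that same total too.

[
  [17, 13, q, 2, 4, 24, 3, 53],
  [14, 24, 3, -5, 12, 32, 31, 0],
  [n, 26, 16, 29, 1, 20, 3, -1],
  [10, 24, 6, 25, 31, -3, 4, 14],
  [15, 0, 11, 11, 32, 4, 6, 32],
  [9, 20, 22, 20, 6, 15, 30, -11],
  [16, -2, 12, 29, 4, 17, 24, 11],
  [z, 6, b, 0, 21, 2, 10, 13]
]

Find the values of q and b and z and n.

Rows 2 and 4 both sum to 111, so that's the common total.
The known cells in row 1 total 116, leaving 111 − 116 = -5 for the blank.
The known cells in row 3 total 94, leaving 111 − 94 = 17 for the blank.
The known cells in column 1 total 98, leaving 111 − 98 = 13 for the blank.
The known cells in row 8 total 65, leaving 111 − 65 = 46 for the blank.

q = -5, b = 46, z = 13, n = 17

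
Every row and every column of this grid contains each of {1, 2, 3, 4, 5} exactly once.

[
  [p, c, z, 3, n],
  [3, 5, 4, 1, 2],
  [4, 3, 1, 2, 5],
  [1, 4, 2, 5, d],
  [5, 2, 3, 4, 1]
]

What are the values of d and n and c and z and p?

For row 1, column 2: column 2 already has {2, 3, 4, 5}; that leaves 1.
Cell (4,5): row 4 already has {1, 2, 4, 5} → 3.
Cell (1,5): column 5 already has {1, 2, 3, 5} → 4.
At (row 1, col 1): column 1 already has {1, 3, 4, 5}, so the value is 2.
Cell (1,3): row 1 already has {1, 2, 3, 4} → 5.

d = 3, n = 4, c = 1, z = 5, p = 2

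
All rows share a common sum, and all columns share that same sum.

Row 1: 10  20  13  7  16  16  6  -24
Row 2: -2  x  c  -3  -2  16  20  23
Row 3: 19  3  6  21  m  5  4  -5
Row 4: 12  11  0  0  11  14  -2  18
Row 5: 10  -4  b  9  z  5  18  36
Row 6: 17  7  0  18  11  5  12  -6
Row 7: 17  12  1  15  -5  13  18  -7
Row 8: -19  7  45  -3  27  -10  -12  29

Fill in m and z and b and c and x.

Rows 1 and 4 both sum to 64, so that's the common total.
Row 3 has 19 + 3 + 6 + 21 + 5 + 4 − 5 = 53; the blank must be 64 − 53 = 11.
Column 5 has 16 − 2 + 11 + 11 + 11 − 5 + 27 = 69; the blank must be 64 − 69 = -5.
Column 2 has 20 + 3 + 11 − 4 + 7 + 12 + 7 = 56; the blank must be 64 − 56 = 8.
Row 2 has -2 + 8 − 3 − 2 + 16 + 20 + 23 = 60; the blank must be 64 − 60 = 4.
Row 5 has 10 − 4 + 9 − 5 + 5 + 18 + 36 = 69; the blank must be 64 − 69 = -5.

m = 11, z = -5, b = -5, c = 4, x = 8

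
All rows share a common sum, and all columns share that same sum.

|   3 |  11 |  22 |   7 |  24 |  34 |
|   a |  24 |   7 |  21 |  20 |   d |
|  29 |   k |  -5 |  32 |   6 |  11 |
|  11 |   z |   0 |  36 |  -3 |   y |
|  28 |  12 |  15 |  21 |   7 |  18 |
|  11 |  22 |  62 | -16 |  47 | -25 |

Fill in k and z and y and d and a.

k = 28, z = 4, y = 53, d = 10, a = 19

Rows 1 and 5 both sum to 101, so that's the common total.
Row 3 has 29 − 5 + 32 + 6 + 11 = 73; the blank must be 101 − 73 = 28.
Column 2 has 11 + 24 + 28 + 12 + 22 = 97; the blank must be 101 − 97 = 4.
Column 1 has 3 + 29 + 11 + 28 + 11 = 82; the blank must be 101 − 82 = 19.
Row 2 has 19 + 24 + 7 + 21 + 20 = 91; the blank must be 101 − 91 = 10.
Row 4 has 11 + 4 + 0 + 36 − 3 = 48; the blank must be 101 − 48 = 53.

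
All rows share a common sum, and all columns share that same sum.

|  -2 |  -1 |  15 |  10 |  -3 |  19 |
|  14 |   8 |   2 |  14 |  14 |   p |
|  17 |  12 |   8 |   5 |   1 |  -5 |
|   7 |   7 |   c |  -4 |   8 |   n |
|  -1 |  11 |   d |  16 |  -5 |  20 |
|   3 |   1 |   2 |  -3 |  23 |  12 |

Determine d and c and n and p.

Rows 1 and 3 both sum to 38, so that's the common total.
Row 5: -1 + 11 + 16 − 5 + 20 = 41, so its missing entry is 38 − 41 = -3.
Column 3: 15 + 2 + 8 − 3 + 2 = 24, so its missing entry is 38 − 24 = 14.
Row 4: 7 + 7 + 14 − 4 + 8 = 32, so its missing entry is 38 − 32 = 6.
Row 2: 14 + 8 + 2 + 14 + 14 = 52, so its missing entry is 38 − 52 = -14.

d = -3, c = 14, n = 6, p = -14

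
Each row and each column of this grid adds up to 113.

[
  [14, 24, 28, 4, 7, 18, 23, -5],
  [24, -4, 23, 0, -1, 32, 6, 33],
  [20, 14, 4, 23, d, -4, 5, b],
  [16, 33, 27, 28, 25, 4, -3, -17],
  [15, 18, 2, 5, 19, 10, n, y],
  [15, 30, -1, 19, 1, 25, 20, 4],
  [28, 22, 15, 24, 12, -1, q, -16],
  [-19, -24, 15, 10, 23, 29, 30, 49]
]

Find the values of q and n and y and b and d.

Column 5: 7 − 1 + 25 + 19 + 1 + 12 + 23 = 86, so its missing entry is 113 − 86 = 27.
Row 3: 20 + 14 + 4 + 23 + 27 − 4 + 5 = 89, so its missing entry is 113 − 89 = 24.
Row 7: 28 + 22 + 15 + 24 + 12 − 1 − 16 = 84, so its missing entry is 113 − 84 = 29.
Column 7: 23 + 6 + 5 − 3 + 20 + 29 + 30 = 110, so its missing entry is 113 − 110 = 3.
Row 5: 15 + 18 + 2 + 5 + 19 + 10 + 3 = 72, so its missing entry is 113 − 72 = 41.

q = 29, n = 3, y = 41, b = 24, d = 27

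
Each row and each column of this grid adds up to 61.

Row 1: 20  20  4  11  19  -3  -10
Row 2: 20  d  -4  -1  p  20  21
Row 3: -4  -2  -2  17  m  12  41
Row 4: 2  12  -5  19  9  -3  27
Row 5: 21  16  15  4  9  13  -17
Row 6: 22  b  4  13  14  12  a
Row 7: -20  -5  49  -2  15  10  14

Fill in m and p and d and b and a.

The known cells in row 3 total 62, leaving 61 − 62 = -1 for the blank.
The known cells in column 5 total 65, leaving 61 − 65 = -4 for the blank.
The known cells in row 2 total 52, leaving 61 − 52 = 9 for the blank.
The known cells in column 2 total 50, leaving 61 − 50 = 11 for the blank.
The known cells in row 6 total 76, leaving 61 − 76 = -15 for the blank.

m = -1, p = -4, d = 9, b = 11, a = -15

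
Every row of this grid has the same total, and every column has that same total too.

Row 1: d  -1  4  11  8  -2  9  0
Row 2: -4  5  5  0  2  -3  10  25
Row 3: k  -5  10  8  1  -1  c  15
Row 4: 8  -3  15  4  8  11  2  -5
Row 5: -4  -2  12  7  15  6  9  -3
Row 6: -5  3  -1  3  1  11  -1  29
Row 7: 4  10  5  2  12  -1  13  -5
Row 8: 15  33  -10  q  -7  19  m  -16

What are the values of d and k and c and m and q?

d = 11, k = 15, c = -3, m = 1, q = 5

Rows 2 and 4 both sum to 40, so that's the common total.
Row 1 has -1 + 4 + 11 + 8 − 2 + 9 + 0 = 29; the blank must be 40 − 29 = 11.
Column 1 has 11 − 4 + 8 − 4 − 5 + 4 + 15 = 25; the blank must be 40 − 25 = 15.
Column 4 has 11 + 0 + 8 + 4 + 7 + 3 + 2 = 35; the blank must be 40 − 35 = 5.
Row 8 has 15 + 33 − 10 + 5 − 7 + 19 − 16 = 39; the blank must be 40 − 39 = 1.
Row 3 has 15 − 5 + 10 + 8 + 1 − 1 + 15 = 43; the blank must be 40 − 43 = -3.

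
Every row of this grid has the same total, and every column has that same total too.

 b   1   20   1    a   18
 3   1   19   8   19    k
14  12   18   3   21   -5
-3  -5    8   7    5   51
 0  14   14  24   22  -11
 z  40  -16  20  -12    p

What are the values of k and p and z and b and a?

Rows 3 and 4 both sum to 63, so that's the common total.
Column 5 has 19 + 21 + 5 + 22 − 12 = 55; the blank must be 63 − 55 = 8.
Row 1 has 1 + 20 + 1 + 8 + 18 = 48; the blank must be 63 − 48 = 15.
Row 2 has 3 + 1 + 19 + 8 + 19 = 50; the blank must be 63 − 50 = 13.
Column 6 has 18 + 13 − 5 + 51 − 11 = 66; the blank must be 63 − 66 = -3.
Row 6 has 40 − 16 + 20 − 12 − 3 = 29; the blank must be 63 − 29 = 34.

k = 13, p = -3, z = 34, b = 15, a = 8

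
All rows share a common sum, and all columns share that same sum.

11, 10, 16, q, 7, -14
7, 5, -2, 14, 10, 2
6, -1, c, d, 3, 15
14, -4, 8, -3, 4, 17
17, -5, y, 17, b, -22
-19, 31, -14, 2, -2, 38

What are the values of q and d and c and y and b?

Rows 2 and 4 both sum to 36, so that's the common total.
The known cells in column 5 total 22, leaving 36 − 22 = 14 for the blank.
The known cells in row 1 total 30, leaving 36 − 30 = 6 for the blank.
The known cells in row 5 total 21, leaving 36 − 21 = 15 for the blank.
The known cells in column 4 total 36, leaving 36 − 36 = 0 for the blank.
The known cells in row 3 total 23, leaving 36 − 23 = 13 for the blank.

q = 6, d = 0, c = 13, y = 15, b = 14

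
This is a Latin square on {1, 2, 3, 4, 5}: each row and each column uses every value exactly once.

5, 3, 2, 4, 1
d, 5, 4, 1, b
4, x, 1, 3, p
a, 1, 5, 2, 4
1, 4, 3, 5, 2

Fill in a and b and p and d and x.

a = 3, b = 3, p = 5, d = 2, x = 2

For row 3, column 2: column 2 already has {1, 3, 4, 5}; that leaves 2.
For row 3, column 5: row 3 already has {1, 2, 3, 4}; that leaves 5.
Cell (2,5): column 5 already has {1, 2, 4, 5} → 3.
Cell (4,1): row 4 already has {1, 2, 4, 5} → 3.
At (row 2, col 1): row 2 already has {1, 3, 4, 5}, so the value is 2.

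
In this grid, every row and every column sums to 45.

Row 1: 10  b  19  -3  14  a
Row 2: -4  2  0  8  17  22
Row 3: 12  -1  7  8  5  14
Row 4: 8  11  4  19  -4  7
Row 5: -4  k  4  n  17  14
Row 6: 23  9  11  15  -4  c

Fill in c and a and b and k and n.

c = -9, a = -3, b = 8, k = 16, n = -2

Row 6 has 23 + 9 + 11 + 15 − 4 = 54; the blank must be 45 − 54 = -9.
Column 4 has -3 + 8 + 8 + 19 + 15 = 47; the blank must be 45 − 47 = -2.
Column 6 has 22 + 14 + 7 + 14 − 9 = 48; the blank must be 45 − 48 = -3.
Row 1 has 10 + 19 − 3 + 14 − 3 = 37; the blank must be 45 − 37 = 8.
Row 5 has -4 + 4 − 2 + 17 + 14 = 29; the blank must be 45 − 29 = 16.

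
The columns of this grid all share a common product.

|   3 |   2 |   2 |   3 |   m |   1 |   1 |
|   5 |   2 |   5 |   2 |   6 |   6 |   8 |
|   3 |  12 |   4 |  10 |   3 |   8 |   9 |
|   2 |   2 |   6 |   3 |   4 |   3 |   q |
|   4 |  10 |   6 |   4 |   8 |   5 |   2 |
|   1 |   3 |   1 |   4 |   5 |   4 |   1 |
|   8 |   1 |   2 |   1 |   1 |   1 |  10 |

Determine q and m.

q = 2, m = 1

Columns 1 and 3 each multiply to 2880, so every column has product 2880.
Column 7: 1×8×9×2×1×10 = 1440, so the missing entry is 2880 ÷ 1440 = 2.
Column 5: 6×3×4×8×5×1 = 2880, so the missing entry is 2880 ÷ 2880 = 1.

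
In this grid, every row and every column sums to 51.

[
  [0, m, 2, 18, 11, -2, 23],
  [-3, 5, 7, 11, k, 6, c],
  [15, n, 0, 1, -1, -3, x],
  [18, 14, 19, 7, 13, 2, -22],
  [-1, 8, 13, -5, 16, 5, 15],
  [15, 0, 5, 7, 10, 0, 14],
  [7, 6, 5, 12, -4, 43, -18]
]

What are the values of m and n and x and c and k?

m = -1, n = 19, x = 20, c = 19, k = 6

Row 1 has 0 + 2 + 18 + 11 − 2 + 23 = 52; the blank must be 51 − 52 = -1.
Column 2 has -1 + 5 + 14 + 8 + 0 + 6 = 32; the blank must be 51 − 32 = 19.
Column 5 has 11 − 1 + 13 + 16 + 10 − 4 = 45; the blank must be 51 − 45 = 6.
Row 3 has 15 + 19 + 0 + 1 − 1 − 3 = 31; the blank must be 51 − 31 = 20.
Row 2 has -3 + 5 + 7 + 11 + 6 + 6 = 32; the blank must be 51 − 32 = 19.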